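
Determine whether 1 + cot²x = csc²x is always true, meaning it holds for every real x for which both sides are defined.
Yes, this is an identity.

Claim: 1 + cot²x = csc²x.
Reasoning: Start from sin²x + cos²x = 1 and divide every term by sin²x (allowed wherever cot x and csc x are defined): 1 + cot²x = 1/sin²x = csc²x.
So the two sides agree for every real x for which both sides are defined.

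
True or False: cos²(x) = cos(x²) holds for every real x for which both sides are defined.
Claim: cos²(x) = cos(x²).
Test a specific point where both sides are defined: x = -π/6.
LHS = cos²(x) ≈ 0.7500
RHS = cos(x²) ≈ 0.9627
Since 0.7500 ≠ 0.9627, the equation fails at this point, so it cannot hold for every real x for which both sides are defined.
cos²(x) means (cos x)², squaring the output; cos(x²) squares the input. These are different functions.

Conclusion: False.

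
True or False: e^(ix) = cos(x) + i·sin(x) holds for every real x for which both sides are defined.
True.

Claim: e^(ix) = cos(x) + i·sin(x).
Reasoning: Euler's formula. Expand e^(ix) = Σ (ix)^k / k!. Since i² = -1, the even-k terms are Σ (-1)^m x^(2m)/(2m)! = cos(x) and the odd-k terms are i · Σ (-1)^m x^(2m+1)/(2m+1)! = i·sin(x).
So the two sides agree for every real x for which both sides are defined.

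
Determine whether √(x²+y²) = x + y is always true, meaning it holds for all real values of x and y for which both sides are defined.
No, this is NOT an identity.

Claim: √(x²+y²) = x + y.
Test a specific point where both sides are defined: x = 1/2, y = 4.
LHS = √(x²+y²) ≈ 4.0311
RHS = x + y ≈ 4.5000
Since 4.0311 ≠ 4.5000, the equation fails at this point, so it cannot hold for all real values of x and y for which both sides are defined.
(x+y)² = x² + 2xy + y², not x² + y², so the square root does not split this way.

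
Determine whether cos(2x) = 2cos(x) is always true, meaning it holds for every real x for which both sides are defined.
No, this is NOT an identity.

Claim: cos(2x) = 2cos(x).
Test a specific point where both sides are defined: x = π.
LHS = cos(2x) ≈ 1.0000
RHS = 2cos(x) ≈ -2.0000
Since 1.0000 ≠ -2.0000, the equation fails at this point, so it cannot hold for every real x for which both sides are defined.
The correct double-angle formula is cos(2x) = cos²x - sin²x.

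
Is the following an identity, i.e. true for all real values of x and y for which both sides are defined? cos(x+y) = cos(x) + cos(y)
Claim: cos(x+y) = cos(x) + cos(y).
Test a specific point where both sides are defined: x = π, y = π.
LHS = cos(x+y) ≈ 1.0000
RHS = cos(x) + cos(y) ≈ -2.0000
Since 1.0000 ≠ -2.0000, the equation fails at this point, so it cannot hold for all real values of x and y for which both sides are defined.
The correct expansion is cos(x+y) = cos(x)cos(y) - sin(x)sin(y); cosine is not additive.

Conclusion: No, this is NOT an identity.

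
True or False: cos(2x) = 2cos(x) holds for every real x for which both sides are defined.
False.

Claim: cos(2x) = 2cos(x).
Test a specific point where both sides are defined: x = 2π/3.
LHS = cos(2x) ≈ -0.5000
RHS = 2cos(x) ≈ -1.0000
Since -0.5000 ≠ -1.0000, the equation fails at this point, so it cannot hold for every real x for which both sides are defined.
The correct double-angle formula is cos(2x) = cos²x - sin²x.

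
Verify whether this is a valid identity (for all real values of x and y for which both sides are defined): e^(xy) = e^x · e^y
Claim: e^(xy) = e^x · e^y.
Test a specific point where both sides are defined: x = 3/2, y = 1/2.
LHS = e^(xy) ≈ 2.1170
RHS = e^x · e^y ≈ 7.3891
Since 2.1170 ≠ 7.3891, the equation fails at this point, so it cannot hold for all real values of x and y for which both sides are defined.
e^x · e^y = e^(x+y), not e^(xy).

Conclusion: No, this is NOT an identity.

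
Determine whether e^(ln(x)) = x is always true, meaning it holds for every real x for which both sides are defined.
Claim: e^(ln(x)) = x.
Reasoning: For x > 0, ln(x) is by definition the exponent p such that e^p = x. Raising e to that exponent therefore returns x: e^(ln x) = x.
So the two sides agree for every real x for which both sides are defined.

Conclusion: Yes, this is an identity.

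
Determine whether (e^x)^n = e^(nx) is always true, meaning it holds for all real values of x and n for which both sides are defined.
Yes, this is an identity.

Claim: (e^x)^n = e^(nx).
Reasoning: e^x is a positive real number, and for a positive base B and real exponent n, B^n = e^(n·ln B). With B = e^x, ln B = x, so (e^x)^n = e^(n·x).
So the two sides agree for all real values of x and n for which both sides are defined.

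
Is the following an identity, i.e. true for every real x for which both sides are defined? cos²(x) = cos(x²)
Claim: cos²(x) = cos(x²).
Test a specific point where both sides are defined: x = -π/3.
LHS = cos²(x) ≈ 0.2500
RHS = cos(x²) ≈ 0.4566
Since 0.2500 ≠ 0.4566, the equation fails at this point, so it cannot hold for every real x for which both sides are defined.
cos²(x) means (cos x)², squaring the output; cos(x²) squares the input. These are different functions.

Conclusion: No, this is NOT an identity.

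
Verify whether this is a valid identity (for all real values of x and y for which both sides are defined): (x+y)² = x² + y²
No, this is NOT an identity.

Claim: (x+y)² = x² + y².
Test a specific point where both sides are defined: x = 1, y = -2.
LHS = (x+y)² ≈ 1.0000
RHS = x² + y² ≈ 5.0000
Since 1.0000 ≠ 5.0000, the equation fails at this point, so it cannot hold for all real values of x and y for which both sides are defined.
The correct expansion is (x+y)² = x² + 2xy + y²; the cross term 2xy is missing.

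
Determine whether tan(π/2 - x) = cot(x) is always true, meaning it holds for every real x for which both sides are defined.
Yes, this is an identity.

Claim: tan(π/2 - x) = cot(x).
Reasoning: tan(π/2 - x) = sin(π/2 - x)/cos(π/2 - x) = cos(x)/sin(x) = cot(x), using the cofunction identities sin(π/2 - x) = cos(x) and cos(π/2 - x) = sin(x).
So the two sides agree for every real x for which both sides are defined.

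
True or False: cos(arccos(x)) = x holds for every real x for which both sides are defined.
Claim: cos(arccos(x)) = x.
Reasoning: For -1 ≤ x ≤ 1 (where arccos is defined), arccos(x) is by definition an angle whose cosine equals x. Taking the cosine of that angle returns x. (Note the other order, arccos(cos x) = x, is NOT an identity.)
So the two sides agree for every real x for which both sides are defined.

Conclusion: True.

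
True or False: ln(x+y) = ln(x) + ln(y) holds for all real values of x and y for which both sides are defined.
False.

Claim: ln(x+y) = ln(x) + ln(y).
Test a specific point where both sides are defined: x = 1/2, y = 3.
LHS = ln(x+y) ≈ 1.2528
RHS = ln(x) + ln(y) ≈ 0.4055
Since 1.2528 ≠ 0.4055, the equation fails at this point, so it cannot hold for all real values of x and y for which both sides are defined.
ln(x) + ln(y) = ln(xy), not ln(x+y).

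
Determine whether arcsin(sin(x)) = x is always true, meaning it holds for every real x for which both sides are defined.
Claim: arcsin(sin(x)) = x.
Test a specific point where both sides are defined: x = 3π/4.
LHS = arcsin(sin(x)) ≈ 0.7854
RHS = x ≈ 2.3562
Since 0.7854 ≠ 2.3562, the equation fails at this point, so it cannot hold for every real x for which both sides are defined.
arcsin only returns values in [-π/2, π/2], so arcsin(sin(x)) = x holds only for x in that interval, not for all real x.

Conclusion: No, this is NOT an identity.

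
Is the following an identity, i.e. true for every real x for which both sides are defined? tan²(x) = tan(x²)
No, this is NOT an identity.

Claim: tan²(x) = tan(x²).
Test a specific point where both sides are defined: x = π/3.
LHS = tan²(x) ≈ 3.0000
RHS = tan(x²) ≈ 1.9485
Since 3.0000 ≠ 1.9485, the equation fails at this point, so it cannot hold for every real x for which both sides are defined.
tan²(x) means (tan x)², squaring the output; tan(x²) squares the input. These are different functions.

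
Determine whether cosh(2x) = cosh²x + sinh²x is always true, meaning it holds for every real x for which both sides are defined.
Claim: cosh(2x) = cosh²x + sinh²x.
Reasoning: cosh²x = (e^(2x) + 2 + e^(-2x))/4 and sinh²x = (e^(2x) - 2 + e^(-2x))/4. Adding gives (2e^(2x) + 2e^(-2x))/4 = (e^(2x) + e^(-2x))/2 = cosh(2x).
So the two sides agree for every real x for which both sides are defined.

Conclusion: Yes, this is an identity.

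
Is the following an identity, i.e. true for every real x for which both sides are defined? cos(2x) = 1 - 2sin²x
Yes, this is an identity.

Claim: cos(2x) = 1 - 2sin²x.
Reasoning: cos(2x) = cos²x - sin²x. Replace cos²x by 1 - sin²x: (1 - sin²x) - sin²x = 1 - 2sin²x.
So the two sides agree for every real x for which both sides are defined.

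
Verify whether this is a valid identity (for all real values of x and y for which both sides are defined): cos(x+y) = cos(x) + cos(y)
No, this is NOT an identity.

Claim: cos(x+y) = cos(x) + cos(y).
Test a specific point where both sides are defined: x = π, y = 2π/3.
LHS = cos(x+y) ≈ 0.5000
RHS = cos(x) + cos(y) ≈ -1.5000
Since 0.5000 ≠ -1.5000, the equation fails at this point, so it cannot hold for all real values of x and y for which both sides are defined.
The correct expansion is cos(x+y) = cos(x)cos(y) - sin(x)sin(y); cosine is not additive.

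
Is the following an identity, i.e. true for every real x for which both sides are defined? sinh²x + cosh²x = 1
Claim: sinh²x + cosh²x = 1.
Test a specific point where both sides are defined: x = -3.
LHS = sinh²x + cosh²x ≈ 201.7156
RHS = 1 ≈ 1.0000
Since 201.7156 ≠ 1.0000, the equation fails at this point, so it cannot hold for every real x for which both sides are defined.
The correct hyperbolic identity is cosh²x - sinh²x = 1 (a difference); the sum sinh²x + cosh²x equals cosh(2x).

Conclusion: No, this is NOT an identity.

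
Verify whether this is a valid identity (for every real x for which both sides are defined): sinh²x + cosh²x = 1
Claim: sinh²x + cosh²x = 1.
Test a specific point where both sides are defined: x = 1/2.
LHS = sinh²x + cosh²x ≈ 1.5431
RHS = 1 ≈ 1.0000
Since 1.5431 ≠ 1.0000, the equation fails at this point, so it cannot hold for every real x for which both sides are defined.
The correct hyperbolic identity is cosh²x - sinh²x = 1 (a difference); the sum sinh²x + cosh²x equals cosh(2x).

Conclusion: No, this is NOT an identity.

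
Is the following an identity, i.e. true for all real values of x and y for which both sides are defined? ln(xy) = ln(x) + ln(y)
Claim: ln(xy) = ln(x) + ln(y).
Reasoning: Both sides are simultaneously defined only when x, y > 0. Write x = e^p, y = e^q (p = ln x, q = ln y). Then xy = e^p · e^q = e^(p+q), so ln(xy) = p + q = ln(x) + ln(y).
So the two sides agree for all real values of x and y for which both sides are defined.

Conclusion: Yes, this is an identity.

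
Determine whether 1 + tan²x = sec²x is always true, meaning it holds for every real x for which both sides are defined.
Yes, this is an identity.

Claim: 1 + tan²x = sec²x.
Reasoning: Start from sin²x + cos²x = 1 and divide every term by cos²x (allowed wherever tan x and sec x are defined): tan²x + 1 = 1/cos²x = sec²x.
So the two sides agree for every real x for which both sides are defined.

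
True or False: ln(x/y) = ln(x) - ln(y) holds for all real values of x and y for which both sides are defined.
Claim: ln(x/y) = ln(x) - ln(y).
Reasoning: Both sides are simultaneously defined only when x, y > 0. Write x = e^p, y = e^q. Then x/y = e^(p-q), so ln(x/y) = p - q = ln(x) - ln(y).
So the two sides agree for all real values of x and y for which both sides are defined.

Conclusion: True.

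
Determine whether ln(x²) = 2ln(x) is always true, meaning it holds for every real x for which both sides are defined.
Yes, this is an identity.

Claim: ln(x²) = 2ln(x).
Reasoning: The right side requires x > 0. For x > 0, x² = (e^(ln x))² = e^(2ln x), so ln(x²) = 2ln(x). (For x < 0 the right side is undefined, so those values are outside the claim.)
So the two sides agree for every real x for which both sides are defined.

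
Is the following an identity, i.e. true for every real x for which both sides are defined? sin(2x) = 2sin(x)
Claim: sin(2x) = 2sin(x).
Test a specific point where both sides are defined: x = π/2.
LHS = sin(2x) ≈ 0.0000
RHS = 2sin(x) ≈ 2.0000
Since 0.0000 ≠ 2.0000, the equation fails at this point, so it cannot hold for every real x for which both sides are defined.
The correct double-angle formula is sin(2x) = 2sin(x)cos(x).

Conclusion: No, this is NOT an identity.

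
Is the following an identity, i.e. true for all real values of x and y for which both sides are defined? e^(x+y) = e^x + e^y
No, this is NOT an identity.

Claim: e^(x+y) = e^x + e^y.
Test a specific point where both sides are defined: x = 4, y = 5.
LHS = e^(x+y) ≈ 8103.0839
RHS = e^x + e^y ≈ 203.0113
Since 8103.0839 ≠ 203.0113, the equation fails at this point, so it cannot hold for all real values of x and y for which both sides are defined.
The correct rule is e^(x+y) = e^x · e^y (a product, not a sum).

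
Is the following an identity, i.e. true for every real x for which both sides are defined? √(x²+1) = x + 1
Claim: √(x²+1) = x + 1.
Test a specific point where both sides are defined: x = 4.
LHS = √(x²+1) ≈ 4.1231
RHS = x + 1 ≈ 5.0000
Since 4.1231 ≠ 5.0000, the equation fails at this point, so it cannot hold for every real x for which both sides are defined.
(x+1)² = x² + 2x + 1 ≠ x² + 1 unless x = 0.

Conclusion: No, this is NOT an identity.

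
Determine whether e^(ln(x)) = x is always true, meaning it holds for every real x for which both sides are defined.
Yes, this is an identity.

Claim: e^(ln(x)) = x.
Reasoning: For x > 0, ln(x) is by definition the exponent p such that e^p = x. Raising e to that exponent therefore returns x: e^(ln x) = x.
So the two sides agree for every real x for which both sides are defined.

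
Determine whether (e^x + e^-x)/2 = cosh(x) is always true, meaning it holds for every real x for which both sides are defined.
Yes, this is an identity.

Claim: (e^x + e^-x)/2 = cosh(x).
Reasoning: This is exactly the definition of the hyperbolic cosine: cosh(x) := (e^x + e^-x)/2.
So the two sides agree for every real x for which both sides are defined.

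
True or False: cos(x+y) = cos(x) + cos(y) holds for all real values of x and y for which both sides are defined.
False.

Claim: cos(x+y) = cos(x) + cos(y).
Test a specific point where both sides are defined: x = 3π/4, y = π/4.
LHS = cos(x+y) ≈ -1.0000
RHS = cos(x) + cos(y) ≈ 0.0000
Since -1.0000 ≠ 0.0000, the equation fails at this point, so it cannot hold for all real values of x and y for which both sides are defined.
The correct expansion is cos(x+y) = cos(x)cos(y) - sin(x)sin(y); cosine is not additive.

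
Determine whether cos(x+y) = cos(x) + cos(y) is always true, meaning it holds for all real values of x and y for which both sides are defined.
Claim: cos(x+y) = cos(x) + cos(y).
Test a specific point where both sides are defined: x = π, y = π/4.
LHS = cos(x+y) ≈ -0.7071
RHS = cos(x) + cos(y) ≈ -0.2929
Since -0.7071 ≠ -0.2929, the equation fails at this point, so it cannot hold for all real values of x and y for which both sides are defined.
The correct expansion is cos(x+y) = cos(x)cos(y) - sin(x)sin(y); cosine is not additive.

Conclusion: No, this is NOT an identity.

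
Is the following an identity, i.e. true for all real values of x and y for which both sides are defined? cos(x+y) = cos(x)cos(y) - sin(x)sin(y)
Yes, this is an identity.

Claim: cos(x+y) = cos(x)cos(y) - sin(x)sin(y).
Reasoning: By Euler's formula e^(i(x+y)) = e^(ix)·e^(iy) = (cos x + i·sin x)(cos y + i·sin y). The real part of the left side is cos(x+y); the real part of the product is cos(x)cos(y) - sin(x)sin(y) (since i·i = -1).
So the two sides agree for all real values of x and y for which both sides are defined.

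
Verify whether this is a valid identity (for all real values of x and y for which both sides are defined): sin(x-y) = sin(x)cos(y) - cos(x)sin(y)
Claim: sin(x-y) = sin(x)cos(y) - cos(x)sin(y).
Reasoning: Replace y by -y in sin(x+y) = sin(x)cos(y) + cos(x)sin(y) and use cos(-y) = cos(y), sin(-y) = -sin(y): sin(x-y) = sin(x)cos(y) - cos(x)sin(y).
So the two sides agree for all real values of x and y for which both sides are defined.

Conclusion: Yes, this is an identity.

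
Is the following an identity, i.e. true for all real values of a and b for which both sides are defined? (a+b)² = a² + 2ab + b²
Claim: (a+b)² = a² + 2ab + b².
Reasoning: Expand: (a+b)² = (a+b)(a+b) = a·a + a·b + b·a + b·b = a² + 2ab + b².
So the two sides agree for all real values of a and b for which both sides are defined.

Conclusion: Yes, this is an identity.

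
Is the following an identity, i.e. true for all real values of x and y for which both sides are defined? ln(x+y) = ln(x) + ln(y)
No, this is NOT an identity.

Claim: ln(x+y) = ln(x) + ln(y).
Test a specific point where both sides are defined: x = 3, y = 2.
LHS = ln(x+y) ≈ 1.6094
RHS = ln(x) + ln(y) ≈ 1.7918
Since 1.6094 ≠ 1.7918, the equation fails at this point, so it cannot hold for all real values of x and y for which both sides are defined.
ln(x) + ln(y) = ln(xy), not ln(x+y).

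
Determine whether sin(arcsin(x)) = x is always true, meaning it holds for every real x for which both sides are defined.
Yes, this is an identity.

Claim: sin(arcsin(x)) = x.
Reasoning: For -1 ≤ x ≤ 1 (where arcsin is defined), arcsin(x) is by definition an angle whose sine equals x. Taking the sine of that angle returns x. (Note the other order, arcsin(sin x) = x, is NOT an identity.)
So the two sides agree for every real x for which both sides are defined.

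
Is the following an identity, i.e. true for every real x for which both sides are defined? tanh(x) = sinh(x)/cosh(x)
Claim: tanh(x) = sinh(x)/cosh(x).
Reasoning: tanh(x) is defined as sinh(x)/cosh(x) = (e^x - e^-x)/(e^x + e^-x); cosh(x) ≥ 1 is never zero, so this holds for every real x.
So the two sides agree for every real x for which both sides are defined.

Conclusion: Yes, this is an identity.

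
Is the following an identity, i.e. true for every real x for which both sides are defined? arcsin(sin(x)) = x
No, this is NOT an identity.

Claim: arcsin(sin(x)) = x.
Test a specific point where both sides are defined: x = 3π/4.
LHS = arcsin(sin(x)) ≈ 0.7854
RHS = x ≈ 2.3562
Since 0.7854 ≠ 2.3562, the equation fails at this point, so it cannot hold for every real x for which both sides are defined.
arcsin only returns values in [-π/2, π/2], so arcsin(sin(x)) = x holds only for x in that interval, not for all real x.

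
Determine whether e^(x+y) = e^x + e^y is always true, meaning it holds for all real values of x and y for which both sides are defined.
No, this is NOT an identity.

Claim: e^(x+y) = e^x + e^y.
Test a specific point where both sides are defined: x = 1, y = 5.
LHS = e^(x+y) ≈ 403.4288
RHS = e^x + e^y ≈ 151.1314
Since 403.4288 ≠ 151.1314, the equation fails at this point, so it cannot hold for all real values of x and y for which both sides are defined.
The correct rule is e^(x+y) = e^x · e^y (a product, not a sum).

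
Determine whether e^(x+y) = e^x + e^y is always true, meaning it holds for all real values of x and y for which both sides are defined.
Claim: e^(x+y) = e^x + e^y.
Test a specific point where both sides are defined: x = 2, y = 1/2.
LHS = e^(x+y) ≈ 12.1825
RHS = e^x + e^y ≈ 9.0378
Since 12.1825 ≠ 9.0378, the equation fails at this point, so it cannot hold for all real values of x and y for which both sides are defined.
The correct rule is e^(x+y) = e^x · e^y (a product, not a sum).

Conclusion: No, this is NOT an identity.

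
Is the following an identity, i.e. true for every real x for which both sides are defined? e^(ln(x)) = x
Claim: e^(ln(x)) = x.
Reasoning: For x > 0, ln(x) is by definition the exponent p such that e^p = x. Raising e to that exponent therefore returns x: e^(ln x) = x.
So the two sides agree for every real x for which both sides are defined.

Conclusion: Yes, this is an identity.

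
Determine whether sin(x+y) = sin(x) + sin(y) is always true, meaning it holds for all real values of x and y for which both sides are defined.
Claim: sin(x+y) = sin(x) + sin(y).
Test a specific point where both sides are defined: x = -π/6, y = π.
LHS = sin(x+y) ≈ 0.5000
RHS = sin(x) + sin(y) ≈ -0.5000
Since 0.5000 ≠ -0.5000, the equation fails at this point, so it cannot hold for all real values of x and y for which both sides are defined.
The correct expansion is sin(x+y) = sin(x)cos(y) + cos(x)sin(y); sine is not additive.

Conclusion: No, this is NOT an identity.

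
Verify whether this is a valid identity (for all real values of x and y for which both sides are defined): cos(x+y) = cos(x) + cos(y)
Claim: cos(x+y) = cos(x) + cos(y).
Test a specific point where both sides are defined: x = -π/2, y = -π/4.
LHS = cos(x+y) ≈ -0.7071
RHS = cos(x) + cos(y) ≈ 0.7071
Since -0.7071 ≠ 0.7071, the equation fails at this point, so it cannot hold for all real values of x and y for which both sides are defined.
The correct expansion is cos(x+y) = cos(x)cos(y) - sin(x)sin(y); cosine is not additive.

Conclusion: No, this is NOT an identity.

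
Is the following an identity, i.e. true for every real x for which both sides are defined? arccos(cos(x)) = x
No, this is NOT an identity.

Claim: arccos(cos(x)) = x.
Test a specific point where both sides are defined: x = -π/6.
LHS = arccos(cos(x)) ≈ 0.5236
RHS = x ≈ -0.5236
Since 0.5236 ≠ -0.5236, the equation fails at this point, so it cannot hold for every real x for which both sides are defined.
arccos only returns values in [0, π], so arccos(cos(x)) = x holds only for x in that interval, not for all real x.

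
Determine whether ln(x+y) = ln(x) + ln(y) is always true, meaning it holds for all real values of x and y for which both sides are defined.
No, this is NOT an identity.

Claim: ln(x+y) = ln(x) + ln(y).
Test a specific point where both sides are defined: x = 3, y = 5.
LHS = ln(x+y) ≈ 2.0794
RHS = ln(x) + ln(y) ≈ 2.7081
Since 2.0794 ≠ 2.7081, the equation fails at this point, so it cannot hold for all real values of x and y for which both sides are defined.
ln(x) + ln(y) = ln(xy), not ln(x+y).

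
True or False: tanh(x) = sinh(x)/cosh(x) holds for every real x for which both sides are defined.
Claim: tanh(x) = sinh(x)/cosh(x).
Reasoning: tanh(x) is defined as sinh(x)/cosh(x) = (e^x - e^-x)/(e^x + e^-x); cosh(x) ≥ 1 is never zero, so this holds for every real x.
So the two sides agree for every real x for which both sides are defined.

Conclusion: True.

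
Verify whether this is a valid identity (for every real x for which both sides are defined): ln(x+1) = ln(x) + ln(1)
No, this is NOT an identity.

Claim: ln(x+1) = ln(x) + ln(1).
Test a specific point where both sides are defined: x = 3.
LHS = ln(x+1) ≈ 1.3863
RHS = ln(x) + ln(1) ≈ 1.0986
Since 1.3863 ≠ 1.0986, the equation fails at this point, so it cannot hold for every real x for which both sides are defined.
ln(1) = 0, so the right side is just ln(x), which differs from ln(x+1).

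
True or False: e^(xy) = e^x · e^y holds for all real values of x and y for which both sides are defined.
False.

Claim: e^(xy) = e^x · e^y.
Test a specific point where both sides are defined: x = 2, y = 4.
LHS = e^(xy) ≈ 2980.9580
RHS = e^x · e^y ≈ 403.4288
Since 2980.9580 ≠ 403.4288, the equation fails at this point, so it cannot hold for all real values of x and y for which both sides are defined.
e^x · e^y = e^(x+y), not e^(xy).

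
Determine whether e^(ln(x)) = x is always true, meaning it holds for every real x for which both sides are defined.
Yes, this is an identity.

Claim: e^(ln(x)) = x.
Reasoning: For x > 0, ln(x) is by definition the exponent p such that e^p = x. Raising e to that exponent therefore returns x: e^(ln x) = x.
So the two sides agree for every real x for which both sides are defined.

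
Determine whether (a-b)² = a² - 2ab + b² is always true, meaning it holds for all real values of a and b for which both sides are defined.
Yes, this is an identity.

Claim: (a-b)² = a² - 2ab + b².
Reasoning: Expand: (a-b)² = (a-b)(a-b) = a·a - a·b - b·a + b·b = a² - 2ab + b².
So the two sides agree for all real values of a and b for which both sides are defined.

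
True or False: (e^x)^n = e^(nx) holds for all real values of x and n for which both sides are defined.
Claim: (e^x)^n = e^(nx).
Reasoning: e^x is a positive real number, and for a positive base B and real exponent n, B^n = e^(n·ln B). With B = e^x, ln B = x, so (e^x)^n = e^(n·x).
So the two sides agree for all real values of x and n for which both sides are defined.

Conclusion: True.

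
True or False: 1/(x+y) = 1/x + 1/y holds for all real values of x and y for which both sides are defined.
Claim: 1/(x+y) = 1/x + 1/y.
Test a specific point where both sides are defined: x = 3, y = 1.
LHS = 1/(x+y) ≈ 0.2500
RHS = 1/x + 1/y ≈ 1.3333
Since 0.2500 ≠ 1.3333, the equation fails at this point, so it cannot hold for all real values of x and y for which both sides are defined.
1/x + 1/y = (x+y)/(xy), which is not 1/(x+y).

Conclusion: False.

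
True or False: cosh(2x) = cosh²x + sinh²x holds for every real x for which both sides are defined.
Claim: cosh(2x) = cosh²x + sinh²x.
Reasoning: cosh²x = (e^(2x) + 2 + e^(-2x))/4 and sinh²x = (e^(2x) - 2 + e^(-2x))/4. Adding gives (2e^(2x) + 2e^(-2x))/4 = (e^(2x) + e^(-2x))/2 = cosh(2x).
So the two sides agree for every real x for which both sides are defined.

Conclusion: True.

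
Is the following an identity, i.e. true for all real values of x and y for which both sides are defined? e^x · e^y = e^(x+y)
Claim: e^x · e^y = e^(x+y).
Reasoning: This is the law of exponents for a common base: multiplying powers adds exponents. E.g. from the series, (Σ x^j/j!)(Σ y^k/k!) = Σ_m (Σ_{j+k=m} x^j y^k/(j!k!)) = Σ_m (x+y)^m/m! by the binomial theorem.
So the two sides agree for all real values of x and y for which both sides are defined.

Conclusion: Yes, this is an identity.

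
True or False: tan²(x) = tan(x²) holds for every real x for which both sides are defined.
Claim: tan²(x) = tan(x²).
Test a specific point where both sides are defined: x = -π/6.
LHS = tan²(x) ≈ 0.3333
RHS = tan(x²) ≈ 0.2812
Since 0.3333 ≠ 0.2812, the equation fails at this point, so it cannot hold for every real x for which both sides are defined.
tan²(x) means (tan x)², squaring the output; tan(x²) squares the input. These are different functions.

Conclusion: False.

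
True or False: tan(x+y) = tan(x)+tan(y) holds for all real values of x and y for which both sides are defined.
False.

Claim: tan(x+y) = tan(x)+tan(y).
Test a specific point where both sides are defined: x = π/3, y = 3π/4.
LHS = tan(x+y) ≈ 0.2679
RHS = tan(x)+tan(y) ≈ 0.7321
Since 0.2679 ≠ 0.7321, the equation fails at this point, so it cannot hold for all real values of x and y for which both sides are defined.
The correct formula is tan(x+y) = (tan(x) + tan(y))/(1 - tan(x)tan(y)).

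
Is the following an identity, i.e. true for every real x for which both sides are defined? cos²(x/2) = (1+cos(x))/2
Claim: cos²(x/2) = (1+cos(x))/2.
Reasoning: Use cos(2θ) = 2cos²θ - 1 with θ = x/2: cos(x) = 2cos²(x/2) - 1. Solving for cos²(x/2) gives (1 + cos(x))/2.
So the two sides agree for every real x for which both sides are defined.

Conclusion: Yes, this is an identity.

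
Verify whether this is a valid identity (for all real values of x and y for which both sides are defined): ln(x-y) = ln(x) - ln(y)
No, this is NOT an identity.

Claim: ln(x-y) = ln(x) - ln(y).
Test a specific point where both sides are defined: x = 5, y = 4.
LHS = ln(x-y) ≈ 0.0000
RHS = ln(x) - ln(y) ≈ 0.2231
Since 0.0000 ≠ 0.2231, the equation fails at this point, so it cannot hold for all real values of x and y for which both sides are defined.
ln(x) - ln(y) = ln(x/y), not ln(x-y).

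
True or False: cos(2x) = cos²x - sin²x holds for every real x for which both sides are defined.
True.

Claim: cos(2x) = cos²x - sin²x.
Reasoning: Put y = x in the addition formula cos(x+y) = cos(x)cos(y) - sin(x)sin(y): cos(2x) = cos²x - sin²x.
So the two sides agree for every real x for which both sides are defined.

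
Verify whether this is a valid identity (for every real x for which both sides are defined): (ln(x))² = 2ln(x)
No, this is NOT an identity.

Claim: (ln(x))² = 2ln(x).
Test a specific point where both sides are defined: x = 1/2.
LHS = (ln(x))² ≈ 0.4805
RHS = 2ln(x) ≈ -1.3863
Since 0.4805 ≠ -1.3863, the equation fails at this point, so it cannot hold for every real x for which both sides are defined.
2ln(x) equals ln(x²), which is not the same as (ln x)².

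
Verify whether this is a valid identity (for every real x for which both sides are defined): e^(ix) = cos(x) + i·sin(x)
Claim: e^(ix) = cos(x) + i·sin(x).
Reasoning: Euler's formula. Expand e^(ix) = Σ (ix)^k / k!. Since i² = -1, the even-k terms are Σ (-1)^m x^(2m)/(2m)! = cos(x) and the odd-k terms are i · Σ (-1)^m x^(2m+1)/(2m+1)! = i·sin(x).
So the two sides agree for every real x for which both sides are defined.

Conclusion: Yes, this is an identity.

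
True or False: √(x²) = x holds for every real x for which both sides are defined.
Claim: √(x²) = x.
Test a specific point where both sides are defined: x = -3.
LHS = √(x²) ≈ 3.0000
RHS = x ≈ -3.0000
Since 3.0000 ≠ -3.0000, the equation fails at this point, so it cannot hold for every real x for which both sides are defined.
√(x²) = |x|, which differs from x whenever x < 0 (both sides are defined for every real x).

Conclusion: False.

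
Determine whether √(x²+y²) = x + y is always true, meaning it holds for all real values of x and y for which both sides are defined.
No, this is NOT an identity.

Claim: √(x²+y²) = x + y.
Test a specific point where both sides are defined: x = 1/2, y = -1.
LHS = √(x²+y²) ≈ 1.1180
RHS = x + y ≈ -0.5000
Since 1.1180 ≠ -0.5000, the equation fails at this point, so it cannot hold for all real values of x and y for which both sides are defined.
(x+y)² = x² + 2xy + y², not x² + y², so the square root does not split this way.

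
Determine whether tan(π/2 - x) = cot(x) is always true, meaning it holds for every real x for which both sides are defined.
Yes, this is an identity.

Claim: tan(π/2 - x) = cot(x).
Reasoning: tan(π/2 - x) = sin(π/2 - x)/cos(π/2 - x) = cos(x)/sin(x) = cot(x), using the cofunction identities sin(π/2 - x) = cos(x) and cos(π/2 - x) = sin(x).
So the two sides agree for every real x for which both sides are defined.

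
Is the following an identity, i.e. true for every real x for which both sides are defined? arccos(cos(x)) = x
No, this is NOT an identity.

Claim: arccos(cos(x)) = x.
Test a specific point where both sides are defined: x = -π/2.
LHS = arccos(cos(x)) ≈ 1.5708
RHS = x ≈ -1.5708
Since 1.5708 ≠ -1.5708, the equation fails at this point, so it cannot hold for every real x for which both sides are defined.
arccos only returns values in [0, π], so arccos(cos(x)) = x holds only for x in that interval, not for all real x.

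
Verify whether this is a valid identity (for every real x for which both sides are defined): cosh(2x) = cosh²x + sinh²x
Yes, this is an identity.

Claim: cosh(2x) = cosh²x + sinh²x.
Reasoning: cosh²x = (e^(2x) + 2 + e^(-2x))/4 and sinh²x = (e^(2x) - 2 + e^(-2x))/4. Adding gives (2e^(2x) + 2e^(-2x))/4 = (e^(2x) + e^(-2x))/2 = cosh(2x).
So the two sides agree for every real x for which both sides are defined.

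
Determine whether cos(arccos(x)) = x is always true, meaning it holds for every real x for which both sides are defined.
Claim: cos(arccos(x)) = x.
Reasoning: For -1 ≤ x ≤ 1 (where arccos is defined), arccos(x) is by definition an angle whose cosine equals x. Taking the cosine of that angle returns x. (Note the other order, arccos(cos x) = x, is NOT an identity.)
So the two sides agree for every real x for which both sides are defined.

Conclusion: Yes, this is an identity.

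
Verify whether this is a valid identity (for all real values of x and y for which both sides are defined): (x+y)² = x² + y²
Claim: (x+y)² = x² + y².
Test a specific point where both sides are defined: x = 1, y = 4.
LHS = (x+y)² ≈ 25.0000
RHS = x² + y² ≈ 17.0000
Since 25.0000 ≠ 17.0000, the equation fails at this point, so it cannot hold for all real values of x and y for which both sides are defined.
The correct expansion is (x+y)² = x² + 2xy + y²; the cross term 2xy is missing.

Conclusion: No, this is NOT an identity.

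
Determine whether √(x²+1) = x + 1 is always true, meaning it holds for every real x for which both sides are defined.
Claim: √(x²+1) = x + 1.
Test a specific point where both sides are defined: x = 4.
LHS = √(x²+1) ≈ 4.1231
RHS = x + 1 ≈ 5.0000
Since 4.1231 ≠ 5.0000, the equation fails at this point, so it cannot hold for every real x for which both sides are defined.
(x+1)² = x² + 2x + 1 ≠ x² + 1 unless x = 0.

Conclusion: No, this is NOT an identity.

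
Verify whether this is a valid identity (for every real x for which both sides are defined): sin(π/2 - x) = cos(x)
Claim: sin(π/2 - x) = cos(x).
Reasoning: Use sin(u - v) = sin(u)cos(v) - cos(u)sin(v) with u = π/2, v = x: sin(π/2)cos(x) - cos(π/2)sin(x) = 1·cos(x) - 0·sin(x) = cos(x).
So the two sides agree for every real x for which both sides are defined.

Conclusion: Yes, this is an identity.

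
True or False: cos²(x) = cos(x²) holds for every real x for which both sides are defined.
False.

Claim: cos²(x) = cos(x²).
Test a specific point where both sides are defined: x = 3π/4.
LHS = cos²(x) ≈ 0.5000
RHS = cos(x²) ≈ 0.7442
Since 0.5000 ≠ 0.7442, the equation fails at this point, so it cannot hold for every real x for which both sides are defined.
cos²(x) means (cos x)², squaring the output; cos(x²) squares the input. These are different functions.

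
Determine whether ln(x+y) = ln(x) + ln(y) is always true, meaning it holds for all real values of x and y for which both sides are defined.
No, this is NOT an identity.

Claim: ln(x+y) = ln(x) + ln(y).
Test a specific point where both sides are defined: x = 1/2, y = 1.
LHS = ln(x+y) ≈ 0.4055
RHS = ln(x) + ln(y) ≈ -0.6931
Since 0.4055 ≠ -0.6931, the equation fails at this point, so it cannot hold for all real values of x and y for which both sides are defined.
ln(x) + ln(y) = ln(xy), not ln(x+y).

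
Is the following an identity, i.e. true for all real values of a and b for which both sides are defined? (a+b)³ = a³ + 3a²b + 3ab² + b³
Yes, this is an identity.

Claim: (a+b)³ = a³ + 3a²b + 3ab² + b³.
Reasoning: (a+b)³ = (a+b)(a+b)² = (a+b)(a² + 2ab + b²) = a³ + 2a²b + ab² + a²b + 2ab² + b³ = a³ + 3a²b + 3ab² + b³.
So the two sides agree for all real values of a and b for which both sides are defined.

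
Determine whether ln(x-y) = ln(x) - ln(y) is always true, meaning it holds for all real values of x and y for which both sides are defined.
Claim: ln(x-y) = ln(x) - ln(y).
Test a specific point where both sides are defined: x = 4, y = 1/2.
LHS = ln(x-y) ≈ 1.2528
RHS = ln(x) - ln(y) ≈ 2.0794
Since 1.2528 ≠ 2.0794, the equation fails at this point, so it cannot hold for all real values of x and y for which both sides are defined.
ln(x) - ln(y) = ln(x/y), not ln(x-y).

Conclusion: No, this is NOT an identity.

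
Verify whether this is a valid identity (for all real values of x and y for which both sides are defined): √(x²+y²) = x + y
No, this is NOT an identity.

Claim: √(x²+y²) = x + y.
Test a specific point where both sides are defined: x = 3, y = 4.
LHS = √(x²+y²) ≈ 5.0000
RHS = x + y ≈ 7.0000
Since 5.0000 ≠ 7.0000, the equation fails at this point, so it cannot hold for all real values of x and y for which both sides are defined.
(x+y)² = x² + 2xy + y², not x² + y², so the square root does not split this way.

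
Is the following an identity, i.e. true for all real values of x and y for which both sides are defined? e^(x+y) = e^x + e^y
Claim: e^(x+y) = e^x + e^y.
Test a specific point where both sides are defined: x = 3, y = 3.
LHS = e^(x+y) ≈ 403.4288
RHS = e^x + e^y ≈ 40.1711
Since 403.4288 ≠ 40.1711, the equation fails at this point, so it cannot hold for all real values of x and y for which both sides are defined.
The correct rule is e^(x+y) = e^x · e^y (a product, not a sum).

Conclusion: No, this is NOT an identity.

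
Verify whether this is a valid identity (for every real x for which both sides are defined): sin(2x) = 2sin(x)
No, this is NOT an identity.

Claim: sin(2x) = 2sin(x).
Test a specific point where both sides are defined: x = π/6.
LHS = sin(2x) ≈ 0.8660
RHS = 2sin(x) ≈ 1.0000
Since 0.8660 ≠ 1.0000, the equation fails at this point, so it cannot hold for every real x for which both sides are defined.
The correct double-angle formula is sin(2x) = 2sin(x)cos(x).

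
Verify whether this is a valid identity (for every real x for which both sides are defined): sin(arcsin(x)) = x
Yes, this is an identity.

Claim: sin(arcsin(x)) = x.
Reasoning: For -1 ≤ x ≤ 1 (where arcsin is defined), arcsin(x) is by definition an angle whose sine equals x. Taking the sine of that angle returns x. (Note the other order, arcsin(sin x) = x, is NOT an identity.)
So the two sides agree for every real x for which both sides are defined.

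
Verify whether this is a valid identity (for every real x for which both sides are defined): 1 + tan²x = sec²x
Claim: 1 + tan²x = sec²x.
Reasoning: Start from sin²x + cos²x = 1 and divide every term by cos²x (allowed wherever tan x and sec x are defined): tan²x + 1 = 1/cos²x = sec²x.
So the two sides agree for every real x for which both sides are defined.

Conclusion: Yes, this is an identity.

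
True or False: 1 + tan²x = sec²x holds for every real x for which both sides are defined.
True.

Claim: 1 + tan²x = sec²x.
Reasoning: Start from sin²x + cos²x = 1 and divide every term by cos²x (allowed wherever tan x and sec x are defined): tan²x + 1 = 1/cos²x = sec²x.
So the two sides agree for every real x for which both sides are defined.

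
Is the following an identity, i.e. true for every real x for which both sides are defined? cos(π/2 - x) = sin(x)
Claim: cos(π/2 - x) = sin(x).
Reasoning: Use cos(u - v) = cos(u)cos(v) + sin(u)sin(v) with u = π/2, v = x: cos(π/2)cos(x) + sin(π/2)sin(x) = 0·cos(x) + 1·sin(x) = sin(x).
So the two sides agree for every real x for which both sides are defined.

Conclusion: Yes, this is an identity.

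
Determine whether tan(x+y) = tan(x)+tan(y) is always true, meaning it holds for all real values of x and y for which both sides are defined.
Claim: tan(x+y) = tan(x)+tan(y).
Test a specific point where both sides are defined: x = -π/4, y = -π/3.
LHS = tan(x+y) ≈ 3.7321
RHS = tan(x)+tan(y) ≈ -2.7321
Since 3.7321 ≠ -2.7321, the equation fails at this point, so it cannot hold for all real values of x and y for which both sides are defined.
The correct formula is tan(x+y) = (tan(x) + tan(y))/(1 - tan(x)tan(y)).

Conclusion: No, this is NOT an identity.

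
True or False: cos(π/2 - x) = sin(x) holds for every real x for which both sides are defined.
Claim: cos(π/2 - x) = sin(x).
Reasoning: Use cos(u - v) = cos(u)cos(v) + sin(u)sin(v) with u = π/2, v = x: cos(π/2)cos(x) + sin(π/2)sin(x) = 0·cos(x) + 1·sin(x) = sin(x).
So the two sides agree for every real x for which both sides are defined.

Conclusion: True.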